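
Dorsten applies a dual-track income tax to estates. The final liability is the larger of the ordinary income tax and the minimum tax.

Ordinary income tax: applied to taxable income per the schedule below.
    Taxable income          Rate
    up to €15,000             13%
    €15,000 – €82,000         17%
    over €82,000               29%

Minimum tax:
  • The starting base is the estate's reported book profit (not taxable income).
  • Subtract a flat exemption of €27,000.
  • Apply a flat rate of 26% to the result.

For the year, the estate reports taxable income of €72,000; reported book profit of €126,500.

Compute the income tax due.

€25,870

Minimum tax:
  Base (reported book profit): €126,500
  Less exemption €27,000 → base €99,500
  €99,500 × 26% = €25,870

Ordinary income tax:
  €15,000 × 13% = €1,950
  €57,000 × 17% = €9,690
  → €11,640

€25,870 > €11,640, so the minimum tax is the binding amount.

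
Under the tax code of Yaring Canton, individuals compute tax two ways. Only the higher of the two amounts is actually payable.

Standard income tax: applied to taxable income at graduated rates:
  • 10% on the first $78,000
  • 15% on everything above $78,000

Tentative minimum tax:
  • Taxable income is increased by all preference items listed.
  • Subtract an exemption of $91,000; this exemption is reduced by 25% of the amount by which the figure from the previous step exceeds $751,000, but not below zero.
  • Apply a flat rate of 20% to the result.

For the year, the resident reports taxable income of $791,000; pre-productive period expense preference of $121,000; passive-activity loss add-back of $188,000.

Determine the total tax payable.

$219,250

Tentative minimum tax:
  Adjusted income: $791,000 + $121,000 + $188,000 = $1,100,000
  Exemption: $91,000 − 25% × ($1,100,000 − $751,000) = $91,000 − $87,250 = $3,750
  Base: $1,100,000 − $3,750 = $1,096,250
  $1,096,250 × 20% = $219,250

Standard income tax:
  $78,000 × 10% = $7,800
  $713,000 × 15% = $106,950
  → $114,750

$219,250 > $114,750, so the tentative minimum tax is the binding amount.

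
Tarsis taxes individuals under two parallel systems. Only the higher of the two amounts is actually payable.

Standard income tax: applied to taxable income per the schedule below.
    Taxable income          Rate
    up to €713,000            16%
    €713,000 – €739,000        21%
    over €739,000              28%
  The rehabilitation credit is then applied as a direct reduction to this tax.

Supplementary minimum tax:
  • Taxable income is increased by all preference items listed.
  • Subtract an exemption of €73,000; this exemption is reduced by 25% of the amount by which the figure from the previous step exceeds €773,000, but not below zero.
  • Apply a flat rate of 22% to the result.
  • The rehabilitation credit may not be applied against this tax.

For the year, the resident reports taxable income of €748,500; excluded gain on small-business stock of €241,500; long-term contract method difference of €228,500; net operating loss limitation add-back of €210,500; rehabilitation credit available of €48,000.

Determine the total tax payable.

Supplementary minimum tax:
  Adjusted income: €748,500 + €241,500 + €228,500 + €210,500 = €1,429,000
  Exemption: 25% × (€1,429,000 − €773,000) = €164,000 ≥ €73,000, so the exemption is fully phased out
  Base: €1,429,000 − €0 = €1,429,000
  €1,429,000 × 22% = €314,380

Standard income tax:
  €713,000 × 16% = €114,080
  €26,000 × 21% = €5,460
  €9,500 × 28% = €2,660
  → €122,200
  Less rehabilitation credit €48,000 → €74,200

€314,380 > €74,200, so the supplementary minimum tax is the binding amount.

€314,380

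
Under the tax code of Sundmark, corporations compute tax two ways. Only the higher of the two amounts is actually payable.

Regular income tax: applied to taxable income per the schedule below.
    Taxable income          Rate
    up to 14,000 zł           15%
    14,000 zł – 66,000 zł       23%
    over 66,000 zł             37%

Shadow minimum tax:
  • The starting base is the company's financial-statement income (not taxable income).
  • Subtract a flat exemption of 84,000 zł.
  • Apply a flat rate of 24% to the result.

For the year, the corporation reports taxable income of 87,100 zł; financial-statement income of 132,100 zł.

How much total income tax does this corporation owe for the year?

Shadow minimum tax:
  Base (financial-statement income): 132,100 zł
  Less exemption 84,000 zł → base 48,100 zł
  48,100 zł × 24% = 11,544 zł

Regular income tax:
  14,000 zł × 15% = 2,100 zł
  52,000 zł × 23% = 11,960 zł
  21,100 zł × 37% = 7,807 zł
  → 21,867 zł

21,867 zł > 11,544 zł, so the regular income tax governs.

21,867 zł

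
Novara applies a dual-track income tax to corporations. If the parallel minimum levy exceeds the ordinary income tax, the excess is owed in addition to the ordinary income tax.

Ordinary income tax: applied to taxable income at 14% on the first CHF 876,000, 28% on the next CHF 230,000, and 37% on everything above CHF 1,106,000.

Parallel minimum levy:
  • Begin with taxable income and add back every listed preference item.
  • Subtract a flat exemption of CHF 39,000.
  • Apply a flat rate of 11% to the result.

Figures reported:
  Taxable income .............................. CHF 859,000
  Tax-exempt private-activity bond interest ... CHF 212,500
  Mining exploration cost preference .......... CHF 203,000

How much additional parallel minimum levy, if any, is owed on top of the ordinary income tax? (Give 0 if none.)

CHF 15,645

Parallel minimum levy:
  Adjusted income: CHF 859,000 + CHF 212,500 + CHF 203,000 = CHF 1,274,500
  Less exemption CHF 39,000 → base CHF 1,235,500
  CHF 1,235,500 × 11% = CHF 135,905

Ordinary income tax:
  CHF 859,000 × 14% = CHF 120,260

Excess of parallel minimum levy over ordinary income tax: CHF 135,905 − CHF 120,260 = CHF 15,645.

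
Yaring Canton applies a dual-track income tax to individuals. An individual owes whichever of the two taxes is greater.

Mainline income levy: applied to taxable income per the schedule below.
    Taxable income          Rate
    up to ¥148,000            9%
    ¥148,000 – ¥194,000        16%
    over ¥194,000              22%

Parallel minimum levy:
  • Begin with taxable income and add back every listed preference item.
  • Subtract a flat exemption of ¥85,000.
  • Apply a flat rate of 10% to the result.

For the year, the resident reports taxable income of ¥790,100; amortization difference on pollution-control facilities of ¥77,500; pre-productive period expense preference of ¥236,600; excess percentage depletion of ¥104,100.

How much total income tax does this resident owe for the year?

¥151,822

Parallel minimum levy:
  Adjusted income: ¥790,100 + ¥77,500 + ¥236,600 + ¥104,100 = ¥1,208,300
  Less exemption ¥85,000 → base ¥1,123,300
  ¥1,123,300 × 10% = ¥112,330

Mainline income levy:
  ¥148,000 × 9% = ¥13,320
  ¥46,000 × 16% = ¥7,360
  ¥596,100 × 22% = ¥131,142
  → ¥151,822

¥151,822 > ¥112,330, so the mainline income levy governs.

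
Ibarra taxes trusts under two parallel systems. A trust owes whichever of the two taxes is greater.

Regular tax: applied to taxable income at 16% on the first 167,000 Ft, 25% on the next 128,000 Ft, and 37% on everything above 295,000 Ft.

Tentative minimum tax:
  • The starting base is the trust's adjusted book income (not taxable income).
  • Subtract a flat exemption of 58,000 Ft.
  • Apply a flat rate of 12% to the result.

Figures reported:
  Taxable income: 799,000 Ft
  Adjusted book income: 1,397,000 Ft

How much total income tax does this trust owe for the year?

Tentative minimum tax:
  Base (adjusted book income): 1,397,000 Ft
  Less exemption 58,000 Ft → base 1,339,000 Ft
  1,339,000 Ft × 12% = 160,680 Ft

Regular tax:
  167,000 Ft × 16% = 26,720 Ft
  128,000 Ft × 25% = 32,000 Ft
  504,000 Ft × 37% = 186,480 Ft
  → 245,200 Ft

245,200 Ft > 160,680 Ft, so the regular tax governs.

245,200 Ft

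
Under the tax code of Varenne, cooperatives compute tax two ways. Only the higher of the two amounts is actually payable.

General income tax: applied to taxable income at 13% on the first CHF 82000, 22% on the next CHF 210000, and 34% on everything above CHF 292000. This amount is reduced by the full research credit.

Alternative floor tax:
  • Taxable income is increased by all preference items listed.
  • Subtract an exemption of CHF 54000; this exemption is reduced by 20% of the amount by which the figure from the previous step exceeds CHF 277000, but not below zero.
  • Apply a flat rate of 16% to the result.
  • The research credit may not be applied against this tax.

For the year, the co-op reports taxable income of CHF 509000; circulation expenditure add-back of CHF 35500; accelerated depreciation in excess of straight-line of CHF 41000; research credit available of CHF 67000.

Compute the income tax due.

CHF 93680

Alternative floor tax:
  Adjusted income: CHF 509000 + CHF 35500 + CHF 41000 = CHF 585500
  Exemption: 20% × (CHF 585500 − CHF 277000) = CHF 61700 ≥ CHF 54000, so the exemption is fully phased out
  Base: CHF 585500 − CHF 0 = CHF 585500
  CHF 585500 × 16% = CHF 93680

General income tax:
  CHF 82000 × 13% = CHF 10660
  CHF 210000 × 22% = CHF 46200
  CHF 217000 × 34% = CHF 73780
  → CHF 130640
  Less research credit CHF 67000 → CHF 63640

CHF 93680 > CHF 63640, so the alternative floor tax is the binding amount.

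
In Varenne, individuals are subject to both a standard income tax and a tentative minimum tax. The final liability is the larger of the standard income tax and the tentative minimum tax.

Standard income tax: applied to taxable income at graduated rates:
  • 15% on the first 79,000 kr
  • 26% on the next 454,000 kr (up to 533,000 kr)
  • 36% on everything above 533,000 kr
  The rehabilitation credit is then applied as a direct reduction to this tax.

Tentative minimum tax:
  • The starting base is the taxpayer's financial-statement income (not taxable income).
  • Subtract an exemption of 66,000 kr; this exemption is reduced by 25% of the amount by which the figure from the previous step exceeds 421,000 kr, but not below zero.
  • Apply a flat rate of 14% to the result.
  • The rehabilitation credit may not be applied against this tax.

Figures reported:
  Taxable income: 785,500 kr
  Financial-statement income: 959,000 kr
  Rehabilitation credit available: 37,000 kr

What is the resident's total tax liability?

183,790 kr

Standard income tax:
  79,000 kr × 15% = 11,850 kr
  454,000 kr × 26% = 118,040 kr
  252,500 kr × 36% = 90,900 kr
  → 220,790 kr
  Less rehabilitation credit 37,000 kr → 183,790 kr

Tentative minimum tax:
  Base (financial-statement income): 959,000 kr
  Exemption: 25% × (959,000 kr − 421,000 kr) = 134,500 kr ≥ 66,000 kr, so the exemption is fully phased out
  Base: 959,000 kr − 0 kr = 959,000 kr
  959,000 kr × 14% = 134,260 kr

183,790 kr > 134,260 kr, so the standard income tax governs.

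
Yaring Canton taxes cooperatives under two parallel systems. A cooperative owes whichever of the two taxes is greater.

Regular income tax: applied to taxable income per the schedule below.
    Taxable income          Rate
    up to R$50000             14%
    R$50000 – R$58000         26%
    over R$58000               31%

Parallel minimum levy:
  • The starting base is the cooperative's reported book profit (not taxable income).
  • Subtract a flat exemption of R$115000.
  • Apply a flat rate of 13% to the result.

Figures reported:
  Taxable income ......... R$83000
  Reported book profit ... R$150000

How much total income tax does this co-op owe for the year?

Parallel minimum levy:
  Base (reported book profit): R$150000
  Less exemption R$115000 → base R$35000
  R$35000 × 13% = R$4550

Regular income tax:
  R$50000 × 14% = R$7000
  R$8000 × 26% = R$2080
  R$25000 × 31% = R$7750
  → R$16830

R$16830 > R$4550, so the regular income tax governs.

R$16830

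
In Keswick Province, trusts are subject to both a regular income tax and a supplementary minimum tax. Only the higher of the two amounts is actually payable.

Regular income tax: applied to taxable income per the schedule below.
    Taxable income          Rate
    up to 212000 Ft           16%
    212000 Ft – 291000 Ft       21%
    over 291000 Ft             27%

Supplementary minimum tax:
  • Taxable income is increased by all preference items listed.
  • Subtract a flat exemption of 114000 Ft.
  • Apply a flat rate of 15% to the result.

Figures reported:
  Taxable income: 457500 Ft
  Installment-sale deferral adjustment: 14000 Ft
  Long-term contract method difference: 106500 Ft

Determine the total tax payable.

Regular income tax:
  212000 Ft × 16% = 33920 Ft
  79000 Ft × 21% = 16590 Ft
  166500 Ft × 27% = 44955 Ft
  → 95465 Ft

Supplementary minimum tax:
  Adjusted income: 457500 Ft + 14000 Ft + 106500 Ft = 578000 Ft
  Less exemption 114000 Ft → base 464000 Ft
  464000 Ft × 15% = 69600 Ft

95465 Ft > 69600 Ft, so the regular income tax governs.

95465 Ft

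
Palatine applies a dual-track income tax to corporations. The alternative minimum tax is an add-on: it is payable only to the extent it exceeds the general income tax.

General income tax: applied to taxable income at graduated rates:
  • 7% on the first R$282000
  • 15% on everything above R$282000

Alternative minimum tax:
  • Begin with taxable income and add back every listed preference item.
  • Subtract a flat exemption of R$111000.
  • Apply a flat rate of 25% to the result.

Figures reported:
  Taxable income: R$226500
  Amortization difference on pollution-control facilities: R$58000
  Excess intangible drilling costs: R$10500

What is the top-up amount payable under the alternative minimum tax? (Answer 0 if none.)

R$30145

Alternative minimum tax:
  Adjusted income: R$226500 + R$58000 + R$10500 = R$295000
  Less exemption R$111000 → base R$184000
  R$184000 × 25% = R$46000

General income tax:
  R$226500 × 7% = R$15855

Excess of alternative minimum tax over general income tax: R$46000 − R$15855 = R$30145.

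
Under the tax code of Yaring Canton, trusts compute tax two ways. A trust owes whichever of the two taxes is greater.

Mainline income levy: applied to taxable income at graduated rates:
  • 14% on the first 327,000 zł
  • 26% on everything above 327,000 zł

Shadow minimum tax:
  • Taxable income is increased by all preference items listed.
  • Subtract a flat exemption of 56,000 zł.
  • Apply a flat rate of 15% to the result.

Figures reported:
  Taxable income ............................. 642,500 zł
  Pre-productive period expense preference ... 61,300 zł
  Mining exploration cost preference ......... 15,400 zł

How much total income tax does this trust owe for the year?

127,810 zł

Shadow minimum tax:
  Adjusted income: 642,500 zł + 61,300 zł + 15,400 zł = 719,200 zł
  Less exemption 56,000 zł → base 663,200 zł
  663,200 zł × 15% = 99,480 zł

Mainline income levy:
  327,000 zł × 14% = 45,780 zł
  315,500 zł × 26% = 82,030 zł
  → 127,810 zł

127,810 zł > 99,480 zł, so the mainline income levy governs.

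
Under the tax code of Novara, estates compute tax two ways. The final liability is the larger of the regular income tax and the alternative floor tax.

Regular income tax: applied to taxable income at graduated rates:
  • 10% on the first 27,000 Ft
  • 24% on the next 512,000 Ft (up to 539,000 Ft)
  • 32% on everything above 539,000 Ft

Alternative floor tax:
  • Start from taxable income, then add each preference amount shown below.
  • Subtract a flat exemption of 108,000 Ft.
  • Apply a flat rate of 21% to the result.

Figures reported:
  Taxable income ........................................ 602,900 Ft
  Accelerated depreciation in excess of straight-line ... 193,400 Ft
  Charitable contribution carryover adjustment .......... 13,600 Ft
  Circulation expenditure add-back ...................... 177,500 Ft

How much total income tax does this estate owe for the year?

184,674 Ft

Alternative floor tax:
  Adjusted income: 602,900 Ft + 193,400 Ft + 13,600 Ft + 177,500 Ft = 987,400 Ft
  Less exemption 108,000 Ft → base 879,400 Ft
  879,400 Ft × 21% = 184,674 Ft

Regular income tax:
  27,000 Ft × 10% = 2,700 Ft
  512,000 Ft × 24% = 122,880 Ft
  63,900 Ft × 32% = 20,448 Ft
  → 146,028 Ft

184,674 Ft > 146,028 Ft, so the alternative floor tax is the binding amount.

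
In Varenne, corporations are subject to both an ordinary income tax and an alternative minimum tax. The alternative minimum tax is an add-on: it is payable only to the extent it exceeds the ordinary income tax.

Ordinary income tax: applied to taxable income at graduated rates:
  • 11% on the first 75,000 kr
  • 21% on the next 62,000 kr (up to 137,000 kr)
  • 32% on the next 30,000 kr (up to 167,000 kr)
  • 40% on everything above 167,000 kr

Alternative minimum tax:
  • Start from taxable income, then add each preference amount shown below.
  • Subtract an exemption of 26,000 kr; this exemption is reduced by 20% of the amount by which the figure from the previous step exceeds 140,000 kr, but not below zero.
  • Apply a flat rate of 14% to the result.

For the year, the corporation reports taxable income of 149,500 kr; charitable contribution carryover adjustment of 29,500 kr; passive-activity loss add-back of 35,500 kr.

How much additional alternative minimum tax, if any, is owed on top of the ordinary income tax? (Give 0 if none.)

3,206 kr

Ordinary income tax:
  75,000 kr × 11% = 8,250 kr
  62,000 kr × 21% = 13,020 kr
  12,500 kr × 32% = 4,000 kr
  → 25,270 kr

Alternative minimum tax:
  Adjusted income: 149,500 kr + 29,500 kr + 35,500 kr = 214,500 kr
  Exemption: 26,000 kr − 20% × (214,500 kr − 140,000 kr) = 26,000 kr − 14,900 kr = 11,100 kr
  Base: 214,500 kr − 11,100 kr = 203,400 kr
  203,400 kr × 14% = 28,476 kr

Excess of alternative minimum tax over ordinary income tax: 28,476 kr − 25,270 kr = 3,206 kr.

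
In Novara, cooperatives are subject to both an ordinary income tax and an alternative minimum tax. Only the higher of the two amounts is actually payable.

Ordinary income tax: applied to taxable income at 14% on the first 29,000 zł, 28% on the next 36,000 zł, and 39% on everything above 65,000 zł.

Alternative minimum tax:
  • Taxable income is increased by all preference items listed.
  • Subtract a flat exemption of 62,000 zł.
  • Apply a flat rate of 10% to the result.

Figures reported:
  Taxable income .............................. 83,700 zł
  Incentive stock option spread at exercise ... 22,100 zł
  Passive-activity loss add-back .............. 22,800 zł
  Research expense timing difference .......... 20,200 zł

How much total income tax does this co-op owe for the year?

Alternative minimum tax:
  Adjusted income: 83,700 zł + 22,100 zł + 22,800 zł + 20,200 zł = 148,800 zł
  Less exemption 62,000 zł → base 86,800 zł
  86,800 zł × 10% = 8,680 zł

Ordinary income tax:
  29,000 zł × 14% = 4,060 zł
  36,000 zł × 28% = 10,080 zł
  18,700 zł × 39% = 7,293 zł
  → 21,433 zł

21,433 zł > 8,680 zł, so the ordinary income tax governs.

21,433 zł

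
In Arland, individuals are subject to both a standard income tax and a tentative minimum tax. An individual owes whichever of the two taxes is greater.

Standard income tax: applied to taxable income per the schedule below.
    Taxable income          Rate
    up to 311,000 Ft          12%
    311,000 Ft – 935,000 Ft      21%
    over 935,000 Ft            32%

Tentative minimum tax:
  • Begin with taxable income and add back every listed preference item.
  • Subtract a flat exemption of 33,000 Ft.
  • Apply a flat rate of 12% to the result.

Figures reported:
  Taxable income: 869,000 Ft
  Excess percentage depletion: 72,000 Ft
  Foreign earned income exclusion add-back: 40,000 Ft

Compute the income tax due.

Tentative minimum tax:
  Adjusted income: 869,000 Ft + 72,000 Ft + 40,000 Ft = 981,000 Ft
  Less exemption 33,000 Ft → base 948,000 Ft
  948,000 Ft × 12% = 113,760 Ft

Standard income tax:
  311,000 Ft × 12% = 37,320 Ft
  558,000 Ft × 21% = 117,180 Ft
  → 154,500 Ft

154,500 Ft > 113,760 Ft, so the standard income tax governs.

154,500 Ft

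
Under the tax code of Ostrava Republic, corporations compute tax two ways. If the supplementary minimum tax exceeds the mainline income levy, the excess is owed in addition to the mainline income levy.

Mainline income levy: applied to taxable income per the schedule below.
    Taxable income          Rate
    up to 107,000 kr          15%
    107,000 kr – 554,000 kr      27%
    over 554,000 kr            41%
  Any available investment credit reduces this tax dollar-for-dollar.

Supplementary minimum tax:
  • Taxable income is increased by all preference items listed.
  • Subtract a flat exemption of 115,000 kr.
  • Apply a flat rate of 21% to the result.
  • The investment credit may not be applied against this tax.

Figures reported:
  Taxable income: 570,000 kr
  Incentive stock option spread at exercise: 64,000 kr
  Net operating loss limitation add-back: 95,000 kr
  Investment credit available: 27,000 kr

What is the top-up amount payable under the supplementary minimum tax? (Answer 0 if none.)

Mainline income levy:
  107,000 kr × 15% = 16,050 kr
  447,000 kr × 27% = 120,690 kr
  16,000 kr × 41% = 6,560 kr
  → 143,300 kr
  Less investment credit 27,000 kr → 116,300 kr

Supplementary minimum tax:
  Adjusted income: 570,000 kr + 64,000 kr + 95,000 kr = 729,000 kr
  Less exemption 115,000 kr → base 614,000 kr
  614,000 kr × 21% = 128,940 kr

Excess of supplementary minimum tax over mainline income levy: 128,940 kr − 116,300 kr = 12,640 kr.

12,640 kr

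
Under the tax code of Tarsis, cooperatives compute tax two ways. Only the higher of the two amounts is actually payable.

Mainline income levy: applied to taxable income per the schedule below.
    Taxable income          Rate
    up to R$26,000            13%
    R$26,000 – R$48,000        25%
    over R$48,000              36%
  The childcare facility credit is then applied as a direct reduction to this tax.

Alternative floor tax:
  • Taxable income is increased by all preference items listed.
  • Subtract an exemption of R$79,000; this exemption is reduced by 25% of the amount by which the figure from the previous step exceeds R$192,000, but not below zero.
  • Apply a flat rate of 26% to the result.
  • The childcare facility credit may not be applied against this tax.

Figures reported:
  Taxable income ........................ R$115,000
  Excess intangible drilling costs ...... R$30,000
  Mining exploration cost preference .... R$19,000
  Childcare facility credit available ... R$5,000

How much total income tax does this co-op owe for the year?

R$28,000

Mainline income levy:
  R$26,000 × 13% = R$3,380
  R$22,000 × 25% = R$5,500
  R$67,000 × 36% = R$24,120
  → R$33,000
  Less childcare facility credit R$5,000 → R$28,000

Alternative floor tax:
  Adjusted income: R$115,000 + R$30,000 + R$19,000 = R$164,000
  Exemption: R$164,000 ≤ R$192,000, so full R$79,000 applies
  Base: R$164,000 − R$79,000 = R$85,000
  R$85,000 × 26% = R$22,100

R$28,000 > R$22,100, so the mainline income levy governs.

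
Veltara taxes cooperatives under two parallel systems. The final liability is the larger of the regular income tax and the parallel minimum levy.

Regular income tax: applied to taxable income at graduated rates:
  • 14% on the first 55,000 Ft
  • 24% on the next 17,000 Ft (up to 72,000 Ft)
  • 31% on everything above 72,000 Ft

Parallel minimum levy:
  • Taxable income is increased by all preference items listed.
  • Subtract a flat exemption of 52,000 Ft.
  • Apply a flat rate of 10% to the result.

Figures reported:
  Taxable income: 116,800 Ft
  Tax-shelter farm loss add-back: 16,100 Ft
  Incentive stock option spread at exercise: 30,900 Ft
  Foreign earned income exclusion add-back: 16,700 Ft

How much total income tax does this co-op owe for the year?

Regular income tax:
  55,000 Ft × 14% = 7,700 Ft
  17,000 Ft × 24% = 4,080 Ft
  44,800 Ft × 31% = 13,888 Ft
  → 25,668 Ft

Parallel minimum levy:
  Adjusted income: 116,800 Ft + 16,100 Ft + 30,900 Ft + 16,700 Ft = 180,500 Ft
  Less exemption 52,000 Ft → base 128,500 Ft
  128,500 Ft × 10% = 12,850 Ft

25,668 Ft > 12,850 Ft, so the regular income tax governs.

25,668 Ft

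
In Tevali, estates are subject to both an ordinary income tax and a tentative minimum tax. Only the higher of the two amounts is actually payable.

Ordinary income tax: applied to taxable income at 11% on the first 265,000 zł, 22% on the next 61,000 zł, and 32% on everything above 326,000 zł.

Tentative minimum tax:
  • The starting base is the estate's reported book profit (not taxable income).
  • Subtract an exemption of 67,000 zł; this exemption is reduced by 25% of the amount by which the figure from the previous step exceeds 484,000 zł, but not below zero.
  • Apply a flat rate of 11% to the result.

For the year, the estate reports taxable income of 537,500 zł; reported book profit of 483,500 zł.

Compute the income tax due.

Ordinary income tax:
  265,000 zł × 11% = 29,150 zł
  61,000 zł × 22% = 13,420 zł
  211,500 zł × 32% = 67,680 zł
  → 110,250 zł

Tentative minimum tax:
  Base (reported book profit): 483,500 zł
  Exemption: 483,500 zł ≤ 484,000 zł, so full 67,000 zł applies
  Base: 483,500 zł − 67,000 zł = 416,500 zł
  416,500 zł × 11% = 45,815 zł

110,250 zł > 45,815 zł, so the ordinary income tax governs.

110,250 zł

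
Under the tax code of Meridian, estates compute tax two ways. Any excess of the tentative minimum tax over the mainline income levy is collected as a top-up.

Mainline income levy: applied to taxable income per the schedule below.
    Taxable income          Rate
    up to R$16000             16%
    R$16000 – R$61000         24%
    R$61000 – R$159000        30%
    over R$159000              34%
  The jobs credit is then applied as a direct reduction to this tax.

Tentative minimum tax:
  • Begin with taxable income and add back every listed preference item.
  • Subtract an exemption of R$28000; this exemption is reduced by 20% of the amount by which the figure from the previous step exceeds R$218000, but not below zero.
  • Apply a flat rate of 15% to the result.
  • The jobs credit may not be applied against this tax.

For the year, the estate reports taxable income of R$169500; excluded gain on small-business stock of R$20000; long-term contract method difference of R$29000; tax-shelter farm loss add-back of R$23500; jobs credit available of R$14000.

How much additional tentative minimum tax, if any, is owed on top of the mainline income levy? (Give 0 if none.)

R$490

Mainline income levy:
  R$16000 × 16% = R$2560
  R$45000 × 24% = R$10800
  R$98000 × 30% = R$29400
  R$10500 × 34% = R$3570
  → R$46330
  Less jobs credit R$14000 → R$32330

Tentative minimum tax:
  Adjusted income: R$169500 + R$20000 + R$29000 + R$23500 = R$242000
  Exemption: R$28000 − 20% × (R$242000 − R$218000) = R$28000 − R$4800 = R$23200
  Base: R$242000 − R$23200 = R$218800
  R$218800 × 15% = R$32820

Excess of tentative minimum tax over mainline income levy: R$32820 − R$32330 = R$490.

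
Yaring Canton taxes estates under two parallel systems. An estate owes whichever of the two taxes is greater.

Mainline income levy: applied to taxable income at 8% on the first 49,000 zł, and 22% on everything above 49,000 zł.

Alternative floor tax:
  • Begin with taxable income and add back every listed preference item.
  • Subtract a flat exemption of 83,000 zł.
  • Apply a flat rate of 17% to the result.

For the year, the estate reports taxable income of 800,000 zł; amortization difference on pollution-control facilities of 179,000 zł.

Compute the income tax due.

Alternative floor tax:
  Adjusted income: 800,000 zł + 179,000 zł = 979,000 zł
  Less exemption 83,000 zł → base 896,000 zł
  896,000 zł × 17% = 152,320 zł

Mainline income levy:
  49,000 zł × 8% = 3,920 zł
  751,000 zł × 22% = 165,220 zł
  → 169,140 zł

169,140 zł > 152,320 zł, so the mainline income levy governs.

169,140 zł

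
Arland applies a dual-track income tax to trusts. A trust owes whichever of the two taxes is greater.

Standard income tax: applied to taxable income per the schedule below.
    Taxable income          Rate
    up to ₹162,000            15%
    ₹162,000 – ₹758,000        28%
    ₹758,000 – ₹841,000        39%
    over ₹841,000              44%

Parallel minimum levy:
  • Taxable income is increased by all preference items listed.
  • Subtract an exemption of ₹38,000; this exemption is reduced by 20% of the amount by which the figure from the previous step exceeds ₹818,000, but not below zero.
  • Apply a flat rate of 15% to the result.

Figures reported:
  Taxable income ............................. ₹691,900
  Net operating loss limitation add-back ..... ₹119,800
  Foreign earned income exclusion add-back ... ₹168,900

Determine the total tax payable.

Parallel minimum levy:
  Adjusted income: ₹691,900 + ₹119,800 + ₹168,900 = ₹980,600
  Exemption: ₹38,000 − 20% × (₹980,600 − ₹818,000) = ₹38,000 − ₹32,520 = ₹5,480
  Base: ₹980,600 − ₹5,480 = ₹975,120
  ₹975,120 × 15% = ₹146,268

Standard income tax:
  ₹162,000 × 15% = ₹24,300
  ₹529,900 × 28% = ₹148,372
  → ₹172,672

₹172,672 > ₹146,268, so the standard income tax governs.

₹172,672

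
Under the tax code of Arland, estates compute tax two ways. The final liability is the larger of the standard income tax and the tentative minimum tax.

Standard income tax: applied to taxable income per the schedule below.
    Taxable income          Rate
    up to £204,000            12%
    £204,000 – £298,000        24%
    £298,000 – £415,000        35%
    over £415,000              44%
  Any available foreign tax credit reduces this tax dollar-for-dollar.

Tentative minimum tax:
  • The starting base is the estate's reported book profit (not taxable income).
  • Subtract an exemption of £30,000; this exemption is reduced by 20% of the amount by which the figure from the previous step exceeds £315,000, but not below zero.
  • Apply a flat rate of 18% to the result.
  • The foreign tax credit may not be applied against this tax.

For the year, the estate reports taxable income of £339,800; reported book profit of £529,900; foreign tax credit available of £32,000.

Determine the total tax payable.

Tentative minimum tax:
  Base (reported book profit): £529,900
  Exemption: 20% × (£529,900 − £315,000) = £42,980 ≥ £30,000, so the exemption is fully phased out
  Base: £529,900 − £0 = £529,900
  £529,900 × 18% = £95,382

Standard income tax:
  £204,000 × 12% = £24,480
  £94,000 × 24% = £22,560
  £41,800 × 35% = £14,630
  → £61,670
  Less foreign tax credit £32,000 → £29,670

£95,382 > £29,670, so the tentative minimum tax is the binding amount.

£95,382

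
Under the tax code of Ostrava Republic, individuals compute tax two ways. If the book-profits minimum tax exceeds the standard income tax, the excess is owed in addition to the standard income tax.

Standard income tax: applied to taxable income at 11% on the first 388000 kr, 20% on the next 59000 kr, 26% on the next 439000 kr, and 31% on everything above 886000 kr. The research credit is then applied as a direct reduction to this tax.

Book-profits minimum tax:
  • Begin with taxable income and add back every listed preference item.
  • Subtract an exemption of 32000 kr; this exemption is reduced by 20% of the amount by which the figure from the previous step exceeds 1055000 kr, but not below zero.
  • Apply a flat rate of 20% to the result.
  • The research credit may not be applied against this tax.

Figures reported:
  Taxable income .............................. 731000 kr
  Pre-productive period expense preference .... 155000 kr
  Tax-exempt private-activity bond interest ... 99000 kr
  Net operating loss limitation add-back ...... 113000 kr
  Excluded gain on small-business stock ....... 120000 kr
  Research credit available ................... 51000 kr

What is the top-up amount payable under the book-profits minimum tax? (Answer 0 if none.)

166280 kr

Book-profits minimum tax:
  Adjusted income: 731000 kr + 155000 kr + 99000 kr + 113000 kr + 120000 kr = 1218000 kr
  Exemption: 20% × (1218000 kr − 1055000 kr) = 32600 kr ≥ 32000 kr, so the exemption is fully phased out
  Base: 1218000 kr − 0 kr = 1218000 kr
  1218000 kr × 20% = 243600 kr

Standard income tax:
  388000 kr × 11% = 42680 kr
  59000 kr × 20% = 11800 kr
  284000 kr × 26% = 73840 kr
  → 128320 kr
  Less research credit 51000 kr → 77320 kr

Excess of book-profits minimum tax over standard income tax: 243600 kr − 77320 kr = 166280 kr.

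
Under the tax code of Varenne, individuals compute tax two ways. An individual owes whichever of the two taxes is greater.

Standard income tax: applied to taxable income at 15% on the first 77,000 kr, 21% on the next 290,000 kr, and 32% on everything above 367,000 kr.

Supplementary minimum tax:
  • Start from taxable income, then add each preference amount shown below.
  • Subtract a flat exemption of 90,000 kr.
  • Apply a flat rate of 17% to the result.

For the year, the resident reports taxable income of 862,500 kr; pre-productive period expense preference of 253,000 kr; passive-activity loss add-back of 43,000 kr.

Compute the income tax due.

231,010 kr

Standard income tax:
  77,000 kr × 15% = 11,550 kr
  290,000 kr × 21% = 60,900 kr
  495,500 kr × 32% = 158,560 kr
  → 231,010 kr

Supplementary minimum tax:
  Adjusted income: 862,500 kr + 253,000 kr + 43,000 kr = 1,158,500 kr
  Less exemption 90,000 kr → base 1,068,500 kr
  1,068,500 kr × 17% = 181,645 kr

231,010 kr > 181,645 kr, so the standard income tax governs.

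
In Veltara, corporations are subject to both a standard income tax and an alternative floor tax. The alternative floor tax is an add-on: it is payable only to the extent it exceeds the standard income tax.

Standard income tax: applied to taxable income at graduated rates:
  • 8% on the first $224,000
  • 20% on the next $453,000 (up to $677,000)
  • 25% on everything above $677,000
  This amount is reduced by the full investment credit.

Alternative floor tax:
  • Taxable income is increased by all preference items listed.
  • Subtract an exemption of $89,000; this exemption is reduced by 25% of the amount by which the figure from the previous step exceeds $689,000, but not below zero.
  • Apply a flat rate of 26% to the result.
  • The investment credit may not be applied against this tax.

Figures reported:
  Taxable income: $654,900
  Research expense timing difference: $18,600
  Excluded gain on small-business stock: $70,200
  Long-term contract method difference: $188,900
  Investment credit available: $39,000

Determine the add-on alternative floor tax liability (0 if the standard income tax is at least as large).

Standard income tax:
  $224,000 × 8% = $17,920
  $430,900 × 20% = $86,180
  → $104,100
  Less investment credit $39,000 → $65,100

Alternative floor tax:
  Adjusted income: $654,900 + $18,600 + $70,200 + $188,900 = $932,600
  Exemption: $89,000 − 25% × ($932,600 − $689,000) = $89,000 − $60,900 = $28,100
  Base: $932,600 − $28,100 = $904,500
  $904,500 × 26% = $235,170

Excess of alternative floor tax over standard income tax: $235,170 − $65,100 = $170,070.

$170,070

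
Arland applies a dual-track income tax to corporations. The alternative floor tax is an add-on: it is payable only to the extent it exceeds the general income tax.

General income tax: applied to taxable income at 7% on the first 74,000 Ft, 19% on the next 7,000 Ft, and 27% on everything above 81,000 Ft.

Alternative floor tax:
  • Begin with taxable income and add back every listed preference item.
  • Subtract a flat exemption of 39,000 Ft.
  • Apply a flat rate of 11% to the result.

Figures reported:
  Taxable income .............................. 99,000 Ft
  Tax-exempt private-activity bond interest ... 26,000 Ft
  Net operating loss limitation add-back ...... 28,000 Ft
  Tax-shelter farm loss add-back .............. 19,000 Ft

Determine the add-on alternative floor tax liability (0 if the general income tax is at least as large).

3,260 Ft

General income tax:
  74,000 Ft × 7% = 5,180 Ft
  7,000 Ft × 19% = 1,330 Ft
  18,000 Ft × 27% = 4,860 Ft
  → 11,370 Ft

Alternative floor tax:
  Adjusted income: 99,000 Ft + 26,000 Ft + 28,000 Ft + 19,000 Ft = 172,000 Ft
  Less exemption 39,000 Ft → base 133,000 Ft
  133,000 Ft × 11% = 14,630 Ft

Excess of alternative floor tax over general income tax: 14,630 Ft − 11,370 Ft = 3,260 Ft.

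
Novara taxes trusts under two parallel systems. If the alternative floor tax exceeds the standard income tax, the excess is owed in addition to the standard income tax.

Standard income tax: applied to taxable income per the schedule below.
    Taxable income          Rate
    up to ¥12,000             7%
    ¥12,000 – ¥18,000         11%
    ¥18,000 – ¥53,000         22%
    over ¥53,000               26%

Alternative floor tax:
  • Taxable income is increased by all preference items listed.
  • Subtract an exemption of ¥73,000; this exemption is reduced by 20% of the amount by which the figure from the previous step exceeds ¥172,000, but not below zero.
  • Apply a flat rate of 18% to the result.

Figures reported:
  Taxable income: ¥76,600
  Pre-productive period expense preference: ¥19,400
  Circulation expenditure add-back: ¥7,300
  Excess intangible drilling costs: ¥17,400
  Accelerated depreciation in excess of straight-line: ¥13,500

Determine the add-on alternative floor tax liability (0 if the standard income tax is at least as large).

Alternative floor tax:
  Adjusted income: ¥76,600 + ¥19,400 + ¥7,300 + ¥17,400 + ¥13,500 = ¥134,200
  Exemption: ¥134,200 ≤ ¥172,000, so full ¥73,000 applies
  Base: ¥134,200 − ¥73,000 = ¥61,200
  ¥61,200 × 18% = ¥11,016

Standard income tax:
  ¥12,000 × 7% = ¥840
  ¥6,000 × 11% = ¥660
  ¥35,000 × 22% = ¥7,700
  ¥23,600 × 26% = ¥6,136
  → ¥15,336

¥11,016 ≤ ¥15,336, so no add-on is due.

¥0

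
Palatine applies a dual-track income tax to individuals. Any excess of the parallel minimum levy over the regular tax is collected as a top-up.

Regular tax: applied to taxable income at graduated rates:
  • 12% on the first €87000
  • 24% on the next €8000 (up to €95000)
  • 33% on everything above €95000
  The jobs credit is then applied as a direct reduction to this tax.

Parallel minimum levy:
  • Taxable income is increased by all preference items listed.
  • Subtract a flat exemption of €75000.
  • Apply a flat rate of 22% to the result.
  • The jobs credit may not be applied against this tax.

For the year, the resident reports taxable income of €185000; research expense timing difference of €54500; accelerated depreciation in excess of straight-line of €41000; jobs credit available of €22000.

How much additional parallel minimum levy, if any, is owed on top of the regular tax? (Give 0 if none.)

€25150

Parallel minimum levy:
  Adjusted income: €185000 + €54500 + €41000 = €280500
  Less exemption €75000 → base €205500
  €205500 × 22% = €45210

Regular tax:
  €87000 × 12% = €10440
  €8000 × 24% = €1920
  €90000 × 33% = €29700
  → €42060
  Less jobs credit €22000 → €20060

Excess of parallel minimum levy over regular tax: €45210 − €20060 = €25150.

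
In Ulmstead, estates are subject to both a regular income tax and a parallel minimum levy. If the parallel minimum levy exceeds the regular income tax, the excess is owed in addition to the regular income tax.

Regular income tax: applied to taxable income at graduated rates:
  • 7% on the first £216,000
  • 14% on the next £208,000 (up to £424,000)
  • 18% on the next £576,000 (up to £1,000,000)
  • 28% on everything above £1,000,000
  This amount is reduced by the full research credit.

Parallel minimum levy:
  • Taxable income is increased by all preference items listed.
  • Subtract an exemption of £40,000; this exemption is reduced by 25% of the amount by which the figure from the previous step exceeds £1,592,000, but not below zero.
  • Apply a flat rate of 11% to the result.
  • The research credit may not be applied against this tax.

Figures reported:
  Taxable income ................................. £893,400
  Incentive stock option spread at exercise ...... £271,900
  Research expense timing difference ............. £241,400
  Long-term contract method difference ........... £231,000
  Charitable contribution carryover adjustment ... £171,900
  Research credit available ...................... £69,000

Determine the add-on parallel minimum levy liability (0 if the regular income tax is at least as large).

£139,324

Parallel minimum levy:
  Adjusted income: £893,400 + £271,900 + £241,400 + £231,000 + £171,900 = £1,809,600
  Exemption: 25% × (£1,809,600 − £1,592,000) = £54,400 ≥ £40,000, so the exemption is fully phased out
  Base: £1,809,600 − £0 = £1,809,600
  £1,809,600 × 11% = £199,056

Regular income tax:
  £216,000 × 7% = £15,120
  £208,000 × 14% = £29,120
  £469,400 × 18% = £84,492
  → £128,732
  Less research credit £69,000 → £59,732

Excess of parallel minimum levy over regular income tax: £199,056 − £59,732 = £139,324.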